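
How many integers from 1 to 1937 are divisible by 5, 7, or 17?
⌊1937/5⌋+⌊1937/7⌋+⌊1937/17⌋ - ⌊1937/35⌋-⌊1937/85⌋-⌊1937/119⌋ + ⌊1937/595⌋ = 387+276+113 - 55-22-16 + 3 = 686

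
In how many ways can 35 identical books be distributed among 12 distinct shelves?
C(35+12-1, 12-1) = C(46, 11) = 13340783196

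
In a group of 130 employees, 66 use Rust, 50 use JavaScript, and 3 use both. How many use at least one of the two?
|A∪B| = |A| + |B| - |A∩B| = 66 + 50 - 3 = 113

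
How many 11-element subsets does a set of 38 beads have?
C(38,11) = 38!/(11!×27!) = 1203322288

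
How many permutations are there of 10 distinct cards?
10! = 3628800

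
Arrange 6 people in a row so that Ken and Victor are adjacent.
Treat as block: (6-1)! × 2! = 120 × 2 = 240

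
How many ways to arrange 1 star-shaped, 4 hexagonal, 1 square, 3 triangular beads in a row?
9! / (1! × 4! × 1! × 3!) = 2520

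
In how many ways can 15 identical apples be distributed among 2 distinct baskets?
C(15+2-1, 2-1) = C(16, 1) = 16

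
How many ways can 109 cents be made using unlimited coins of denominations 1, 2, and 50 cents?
Coefficient of x^109 in 1/(1-x^1) · 1/(1-x^2) · 1/(1-x^50). Case on j = number of 50-cent coins (j = 0..2); remainder r = 109 - 50j is made from {1,2} in ⌊r/2⌋+1 ways. r = 109, 59, 9 → 55 + 30 + 5 = 90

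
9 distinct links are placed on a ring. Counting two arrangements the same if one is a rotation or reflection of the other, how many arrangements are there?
(9-1)!/2 = 40320/2 = 20160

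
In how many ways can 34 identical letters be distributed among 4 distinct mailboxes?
C(34+4-1, 4-1) = C(37, 3) = 7770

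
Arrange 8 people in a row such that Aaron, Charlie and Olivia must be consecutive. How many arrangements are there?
Treat the 3 as one block: (8-3+1)! × 3! = 720 × 6 = 4320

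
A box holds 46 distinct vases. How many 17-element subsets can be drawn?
C(46,17) = 46!/(17!×29!) = 1749695026860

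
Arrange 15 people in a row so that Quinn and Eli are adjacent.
Treat as block: (15-1)! × 2! = 87178291200 × 2 = 174356582400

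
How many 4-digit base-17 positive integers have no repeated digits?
First digit: 16 choices (nonzero). Then descending: 16 × 16 × 15 × 14 = 53760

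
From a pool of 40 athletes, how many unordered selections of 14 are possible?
C(40,14) = 40!/(14!×26!) = 23206929840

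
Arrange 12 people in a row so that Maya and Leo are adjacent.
Treat as block: (12-1)! × 2! = 39916800 × 2 = 79833600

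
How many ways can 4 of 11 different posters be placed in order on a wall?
P(11,4) = 11!/(11-4)! = 7920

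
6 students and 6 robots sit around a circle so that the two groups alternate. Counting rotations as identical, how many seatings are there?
Fix one of the students: (6-1)! ways for the remaining students, × 6! ways for the robots = 120 × 720 = 86400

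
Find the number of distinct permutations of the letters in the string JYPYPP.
6! / (1! × 2! × 3!) = 60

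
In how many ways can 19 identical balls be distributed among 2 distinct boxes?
C(19+2-1, 2-1) = C(20, 1) = 20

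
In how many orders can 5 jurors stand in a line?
5! = 120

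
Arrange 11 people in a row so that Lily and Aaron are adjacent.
Treat as block: (11-1)! × 2! = 3628800 × 2 = 7257600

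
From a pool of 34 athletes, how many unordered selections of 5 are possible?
C(34,5) = 34!/(5!×29!) = 278256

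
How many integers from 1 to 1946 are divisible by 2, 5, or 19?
⌊1946/2⌋+⌊1946/5⌋+⌊1946/19⌋ - ⌊1946/10⌋-⌊1946/38⌋-⌊1946/95⌋ + ⌊1946/190⌋ = 973+389+102 - 194-51-20 + 10 = 1209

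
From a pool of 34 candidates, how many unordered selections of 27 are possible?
C(34,27) = 34!/(27!×7!) = 5379616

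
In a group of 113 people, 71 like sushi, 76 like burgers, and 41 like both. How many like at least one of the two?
|A∪B| = |A| + |B| - |A∩B| = 71 + 76 - 41 = 106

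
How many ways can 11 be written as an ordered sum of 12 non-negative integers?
C(11+12-1, 12-1) = C(22, 11) = 705432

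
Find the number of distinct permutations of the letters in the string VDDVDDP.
7! / (1! × 4! × 2!) = 105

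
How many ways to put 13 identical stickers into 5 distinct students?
C(13+5-1, 5-1) = C(17, 4) = 2380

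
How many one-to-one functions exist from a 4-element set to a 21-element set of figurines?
P(21,4) = 21!/(21-4)! = 143640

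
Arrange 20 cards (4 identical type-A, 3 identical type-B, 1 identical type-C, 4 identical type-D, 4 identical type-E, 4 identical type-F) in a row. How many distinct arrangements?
20! / (4! × 3! × 1! × 4! × 4! × 4!) = 1222160940000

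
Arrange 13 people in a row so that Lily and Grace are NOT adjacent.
Total - adjacent = 13! - (13-1)!×2 = 6227020800 - 958003200 = 5269017600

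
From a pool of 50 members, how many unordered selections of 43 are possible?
C(50,43) = 50!/(43!×7!) = 99884400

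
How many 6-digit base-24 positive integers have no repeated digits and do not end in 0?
Last digit: 23 nonzero choices. First digit: 22 (nonzero, ≠last). Middle 4: P(22,4) = 175560. Total = 88833360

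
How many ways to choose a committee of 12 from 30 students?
C(30,12) = 30!/(12!×18!) = 86493225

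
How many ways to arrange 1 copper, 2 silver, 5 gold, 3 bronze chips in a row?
11! / (1! × 2! × 5! × 3!) = 27720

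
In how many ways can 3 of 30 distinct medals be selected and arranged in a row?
P(30,3) = 30!/(30-3)! = 24360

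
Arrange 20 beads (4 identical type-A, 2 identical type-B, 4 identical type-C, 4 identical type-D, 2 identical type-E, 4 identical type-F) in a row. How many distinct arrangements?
20! / (4! × 2! × 4! × 4! × 2! × 4!) = 1833241410000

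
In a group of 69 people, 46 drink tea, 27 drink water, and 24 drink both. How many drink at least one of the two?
|A∪B| = |A| + |B| - |A∩B| = 46 + 27 - 24 = 49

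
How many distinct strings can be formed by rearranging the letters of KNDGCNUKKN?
10! / (1! × 1! × 1! × 3! × 3! × 1!) = 100800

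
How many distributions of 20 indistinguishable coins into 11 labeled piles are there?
C(20+11-1, 11-1) = C(30, 10) = 30045015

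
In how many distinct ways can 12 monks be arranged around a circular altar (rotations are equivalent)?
Circular: fix one position, arrange the rest. (12-1)! = 39916800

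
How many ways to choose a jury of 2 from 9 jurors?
C(9,2) = 9!/(2!×7!) = 36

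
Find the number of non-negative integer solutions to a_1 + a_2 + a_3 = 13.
C(13+3-1, 3-1) = C(15, 2) = 105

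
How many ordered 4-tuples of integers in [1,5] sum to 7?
Coefficient of x^7 in (x + x² + ... + x^5)^4. By inclusion-exclusion on dice exceeding 5: Σ_j (-1)^j C(4,j)·C(7-1-5j, 3) = C(4,0)·C(6,3) = 1·20 = 20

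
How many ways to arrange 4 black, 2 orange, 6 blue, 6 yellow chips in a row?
18! / (4! × 2! × 6! × 6!) = 257297040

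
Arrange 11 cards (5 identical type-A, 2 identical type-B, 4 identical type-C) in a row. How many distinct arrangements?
11! / (5! × 2! × 4!) = 6930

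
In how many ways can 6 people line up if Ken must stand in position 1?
Fix one position: (6-1)! = 120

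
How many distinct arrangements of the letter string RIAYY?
5! / (1! × 2! × 1! × 1!) = 60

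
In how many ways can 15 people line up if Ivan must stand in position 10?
Fix one position: (15-1)! = 87178291200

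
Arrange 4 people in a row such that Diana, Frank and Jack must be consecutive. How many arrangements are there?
Treat the 3 as one block: (4-3+1)! × 3! = 2 × 6 = 12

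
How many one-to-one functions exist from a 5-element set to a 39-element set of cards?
P(39,5) = 39!/(39-5)! = 69090840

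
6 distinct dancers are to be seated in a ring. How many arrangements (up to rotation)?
Circular: fix one position, arrange the rest. (6-1)! = 120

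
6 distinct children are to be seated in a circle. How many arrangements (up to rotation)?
Circular: fix one position, arrange the rest. (6-1)! = 120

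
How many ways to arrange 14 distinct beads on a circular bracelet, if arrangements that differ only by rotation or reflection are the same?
(14-1)!/2 = 6227020800/2 = 3113510400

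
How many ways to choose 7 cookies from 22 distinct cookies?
C(22,7) = 22!/(7!×15!) = 170544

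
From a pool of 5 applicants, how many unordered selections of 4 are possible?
C(5,4) = 5!/(4!×1!) = 5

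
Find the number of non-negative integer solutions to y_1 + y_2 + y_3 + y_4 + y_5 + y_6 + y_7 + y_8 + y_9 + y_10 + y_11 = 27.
C(27+11-1, 11-1) = C(37, 10) = 348330136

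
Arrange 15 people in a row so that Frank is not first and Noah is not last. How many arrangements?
By inclusion-exclusion: 15! - 2×(15-1)! + (15-2)! = 1307674368000 - 174356582400 + 6227020800 = 1139544806400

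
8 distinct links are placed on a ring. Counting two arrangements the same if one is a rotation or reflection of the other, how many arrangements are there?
(8-1)!/2 = 5040/2 = 2520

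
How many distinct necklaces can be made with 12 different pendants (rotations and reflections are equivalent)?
(12-1)!/2 = 39916800/2 = 19958400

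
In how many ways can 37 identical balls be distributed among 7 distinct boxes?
C(37+7-1, 7-1) = C(43, 6) = 6096454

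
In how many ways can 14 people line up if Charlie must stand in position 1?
Fix one position: (14-1)! = 6227020800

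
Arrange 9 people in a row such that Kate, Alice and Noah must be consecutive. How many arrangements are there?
Treat the 3 as one block: (9-3+1)! × 3! = 5040 × 6 = 30240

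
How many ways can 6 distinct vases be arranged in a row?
6! = 720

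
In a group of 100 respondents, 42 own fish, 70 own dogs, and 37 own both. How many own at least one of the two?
|A∪B| = |A| + |B| - |A∩B| = 42 + 70 - 37 = 75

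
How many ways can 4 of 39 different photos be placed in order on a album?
P(39,4) = 39!/(39-4)! = 1974024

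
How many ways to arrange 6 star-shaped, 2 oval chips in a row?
8! / (6! × 2!) = 28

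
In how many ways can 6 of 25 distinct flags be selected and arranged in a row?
P(25,6) = 25!/(25-6)! = 127512000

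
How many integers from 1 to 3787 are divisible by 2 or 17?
⌊3787/2⌋ + ⌊3787/17⌋ - ⌊3787/34⌋ = 1893 + 222 - 111 = 2004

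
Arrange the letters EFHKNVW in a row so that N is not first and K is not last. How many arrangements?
By inclusion-exclusion: 7! - 2×(7-1)! + (7-2)! = 5040 - 1440 + 120 = 3720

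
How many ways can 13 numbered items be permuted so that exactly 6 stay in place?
Choose the 6 fixed points C(13,6) = 1716, derange the rest: !7 = Σ_{j=0}^{7} (-1)^j·7!/j! = 5040 - 5040 + 2520 - 840 + 210 - 42 + 7 - 1 = 1854. Product = 1716 × 1854 = 3181464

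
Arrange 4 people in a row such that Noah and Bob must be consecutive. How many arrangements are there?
Treat the 2 as one block: (4-2+1)! × 2! = 6 × 2 = 12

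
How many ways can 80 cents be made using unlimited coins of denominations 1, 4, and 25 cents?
Coefficient of x^80 in 1/(1-x^1) · 1/(1-x^4) · 1/(1-x^25). Case on j = number of 25-cent coins (j = 0..3); remainder r = 80 - 25j is made from {1,4} in ⌊r/4⌋+1 ways. r = 80, 55, 30, 5 → 21 + 14 + 8 + 2 = 45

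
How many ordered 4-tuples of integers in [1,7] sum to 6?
Coefficient of x^6 in (x + x² + ... + x^7)^4. By inclusion-exclusion on dice exceeding 7: Σ_j (-1)^j C(4,j)·C(6-1-7j, 3) = C(4,0)·C(5,3) = 1·10 = 10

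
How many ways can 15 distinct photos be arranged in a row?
15! = 1307674368000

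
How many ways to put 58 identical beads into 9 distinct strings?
C(58+9-1, 9-1) = C(66, 8) = 5743572120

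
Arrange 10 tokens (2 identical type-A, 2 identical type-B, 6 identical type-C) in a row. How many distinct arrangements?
10! / (2! × 2! × 6!) = 1260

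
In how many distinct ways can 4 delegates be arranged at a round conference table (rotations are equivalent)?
Circular: fix one position, arrange the rest. (4-1)! = 6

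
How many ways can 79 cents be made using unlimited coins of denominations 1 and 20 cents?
Coefficient of x^79 in 1/(1-x^1) · 1/(1-x^20). Use j coins of 20 for j = 0..⌊79/20⌋ = 3, the rest in 1s: 3 + 1 = 4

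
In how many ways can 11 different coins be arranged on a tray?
11! = 39916800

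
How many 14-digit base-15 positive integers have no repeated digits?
First digit: 14 choices (nonzero). Then descending: 14 × 14 × 13 × 12 × 11 × 10 × 9 × 8 × 7 × 6 × 5 × 4 × 3 × 2 = 1220496076800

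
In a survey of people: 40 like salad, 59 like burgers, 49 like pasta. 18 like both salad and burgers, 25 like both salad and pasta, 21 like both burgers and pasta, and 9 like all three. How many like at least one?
|A∪B∪C| = 40+59+49-18-25-21+9 = 93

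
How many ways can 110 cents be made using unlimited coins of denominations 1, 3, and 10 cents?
Coefficient of x^110 in 1/(1-x^1) · 1/(1-x^3) · 1/(1-x^10). Case on j = number of 10-cent coins (j = 0..11); remainder r = 110 - 10j is made from {1,3} in ⌊r/3⌋+1 ways. r = 110, 100, 90, 80, 70, 60, 50, 40, 30, 20, 10, 0 → 37 + 34 + 31 + 27 + 24 + 21 + 17 + 14 + 11 + 7 + 4 + 1 = 228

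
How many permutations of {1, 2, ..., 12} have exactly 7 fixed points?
Choose the 7 fixed points C(12,7) = 792, derange the rest: !5 = Σ_{j=0}^{5} (-1)^j·5!/j! = 120 - 120 + 60 - 20 + 5 - 1 = 44. Product = 792 × 44 = 34848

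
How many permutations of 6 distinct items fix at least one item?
Complement of the derangements. !6 = Σ_{j=0}^{6} (-1)^j·6!/j! = 720 - 720 + 360 - 120 + 30 - 6 + 1 = 265. 6! - !6 = 720 - 265 = 455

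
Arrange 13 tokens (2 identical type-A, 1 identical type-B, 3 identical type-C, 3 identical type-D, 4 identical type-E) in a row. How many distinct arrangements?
13! / (2! × 1! × 3! × 3! × 4!) = 3603600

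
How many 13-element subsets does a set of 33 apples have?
C(33,13) = 33!/(13!×20!) = 573166440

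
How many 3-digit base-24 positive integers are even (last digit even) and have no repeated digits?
Last∈{0,2,4,6,8,10,12,14,16,18,20,22}. Last=0: 506. Last nonzero: 11×22×P(22,1) = 5324. Total = 5830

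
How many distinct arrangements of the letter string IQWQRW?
6! / (1! × 2! × 1! × 2!) = 180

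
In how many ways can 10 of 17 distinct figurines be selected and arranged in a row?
P(17,10) = 17!/(17-10)! = 70572902400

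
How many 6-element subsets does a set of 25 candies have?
C(25,6) = 25!/(6!×19!) = 177100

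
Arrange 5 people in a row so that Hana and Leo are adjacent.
Treat as block: (5-1)! × 2! = 24 × 2 = 48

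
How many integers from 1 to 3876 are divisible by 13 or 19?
⌊3876/13⌋ + ⌊3876/19⌋ - ⌊3876/247⌋ = 298 + 204 - 15 = 487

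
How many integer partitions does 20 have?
Pentagonal recurrence p(n) = p(n-1) + p(n-2) - p(n-5) - p(n-7) + p(n-12) + p(n-15) - ... gives p(0..19) = 1, 1, 2, 3, 5, 7, 11, 15, 22, 30, 42, 56, 77, 101, 135, 176, 231, 297, 385, 490. p(20) = p(19) + p(18) - p(15) - p(13) + p(8) + p(5) = 490 + 385 - 176 - 101 + 22 + 7 = 627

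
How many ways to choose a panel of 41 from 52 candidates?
C(52,41) = 52!/(41!×11!) = 60403728840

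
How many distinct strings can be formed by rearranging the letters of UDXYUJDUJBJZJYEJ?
16! / (5! × 1! × 1! × 2! × 1! × 3! × 2! × 1!) = 7264857600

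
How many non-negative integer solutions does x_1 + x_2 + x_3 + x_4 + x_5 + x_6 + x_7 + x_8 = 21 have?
C(21+8-1, 8-1) = C(28, 7) = 1184040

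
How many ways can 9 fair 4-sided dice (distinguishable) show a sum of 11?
Coefficient of x^11 in (x + x² + ... + x^4)^9. By inclusion-exclusion on dice exceeding 4: Σ_j (-1)^j C(9,j)·C(11-1-4j, 8) = C(9,0)·C(10,8) = 1·45 = 45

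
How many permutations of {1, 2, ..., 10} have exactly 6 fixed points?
Choose the 6 fixed points C(10,6) = 210, derange the rest: !4 = Σ_{j=0}^{4} (-1)^j·4!/j! = 24 - 24 + 12 - 4 + 1 = 9. Product = 210 × 9 = 1890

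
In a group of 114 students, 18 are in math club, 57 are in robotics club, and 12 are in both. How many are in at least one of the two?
|A∪B| = |A| + |B| - |A∩B| = 18 + 57 - 12 = 63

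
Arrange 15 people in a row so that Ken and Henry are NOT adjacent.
Total - adjacent = 15! - (15-1)!×2 = 1307674368000 - 174356582400 = 1133317785600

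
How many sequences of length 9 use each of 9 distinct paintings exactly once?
9! = 362880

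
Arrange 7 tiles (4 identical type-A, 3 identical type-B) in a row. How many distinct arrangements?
7! / (4! × 3!) = 35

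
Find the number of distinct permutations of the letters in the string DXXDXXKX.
8! / (1! × 5! × 2!) = 168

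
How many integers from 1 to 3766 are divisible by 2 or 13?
⌊3766/2⌋ + ⌊3766/13⌋ - ⌊3766/26⌋ = 1883 + 289 - 144 = 2028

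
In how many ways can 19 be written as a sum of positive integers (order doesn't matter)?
Pentagonal recurrence p(n) = p(n-1) + p(n-2) - p(n-5) - p(n-7) + p(n-12) + p(n-15) - ... gives p(0..18) = 1, 1, 2, 3, 5, 7, 11, 15, 22, 30, 42, 56, 77, 101, 135, 176, 231, 297, 385. p(19) = p(18) + p(17) - p(14) - p(12) + p(7) + p(4) = 385 + 297 - 135 - 77 + 15 + 5 = 490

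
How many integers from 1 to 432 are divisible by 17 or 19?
⌊432/17⌋ + ⌊432/19⌋ - ⌊432/323⌋ = 25 + 22 - 1 = 46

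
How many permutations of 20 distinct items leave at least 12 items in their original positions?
Exactly j fixed points: C(20,j)·!(20-j); sum over j ≥ 12 (derangement numbers via !m = (m-1)·(!(m-1) + !(m-2)): !0..!8 = 1, 0, 1, 2, 9, 44, 265, 1854, 14833). Σ_{j=12}^{20} C(20,j)·!(20-j) = C(20,12)·!8 + C(20,13)·!7 + C(20,14)·!6 + C(20,15)·!5 + C(20,16)·!4 + C(20,17)·!3 + C(20,18)·!2 + C(20,19)·!1 + C(20,20)·!0 = 125970·14833 + 77520·1854 + 38760·265 + 15504·44 + 4845·9 + 1140·2 + 190·1 + 20·0 + 1·1 = 2023234742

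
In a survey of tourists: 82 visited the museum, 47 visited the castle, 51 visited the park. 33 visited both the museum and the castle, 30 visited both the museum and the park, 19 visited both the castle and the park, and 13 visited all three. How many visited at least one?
|A∪B∪C| = 82+47+51-33-30-19+13 = 111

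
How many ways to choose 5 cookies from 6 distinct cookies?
C(6,5) = 6!/(5!×1!) = 6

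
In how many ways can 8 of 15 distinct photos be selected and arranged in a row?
P(15,8) = 15!/(15-8)! = 259459200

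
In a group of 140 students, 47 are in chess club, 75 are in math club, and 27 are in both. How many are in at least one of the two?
|A∪B| = |A| + |B| - |A∩B| = 47 + 75 - 27 = 95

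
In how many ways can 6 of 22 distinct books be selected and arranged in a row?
P(22,6) = 22!/(22-6)! = 53721360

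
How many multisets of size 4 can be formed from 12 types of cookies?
C(4+12-1, 12-1) = C(15, 11) = 1365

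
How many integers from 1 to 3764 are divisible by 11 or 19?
⌊3764/11⌋ + ⌊3764/19⌋ - ⌊3764/209⌋ = 342 + 198 - 18 = 522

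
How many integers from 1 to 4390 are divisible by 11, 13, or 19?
⌊4390/11⌋+⌊4390/13⌋+⌊4390/19⌋ - ⌊4390/143⌋-⌊4390/209⌋-⌊4390/247⌋ + ⌊4390/2717⌋ = 399+337+231 - 30-21-17 + 1 = 900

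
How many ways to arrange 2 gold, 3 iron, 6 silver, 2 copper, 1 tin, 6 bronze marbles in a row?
20! / (2! × 3! × 6! × 2! × 1! × 6!) = 195545750400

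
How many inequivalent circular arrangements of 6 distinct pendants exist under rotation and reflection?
(6-1)!/2 = 120/2 = 60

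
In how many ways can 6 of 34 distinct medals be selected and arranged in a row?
P(34,6) = 34!/(34-6)! = 968330880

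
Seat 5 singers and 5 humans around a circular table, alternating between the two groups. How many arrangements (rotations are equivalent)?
Fix one of the singers: (5-1)! ways for the remaining singers, × 5! ways for the humans = 24 × 120 = 2880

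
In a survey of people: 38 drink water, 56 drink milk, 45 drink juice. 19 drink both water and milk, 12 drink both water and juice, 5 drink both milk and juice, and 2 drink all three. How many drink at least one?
|A∪B∪C| = 38+56+45-19-12-5+2 = 105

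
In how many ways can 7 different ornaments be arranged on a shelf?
7! = 5040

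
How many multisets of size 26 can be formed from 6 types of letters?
C(26+6-1, 6-1) = C(31, 5) = 169911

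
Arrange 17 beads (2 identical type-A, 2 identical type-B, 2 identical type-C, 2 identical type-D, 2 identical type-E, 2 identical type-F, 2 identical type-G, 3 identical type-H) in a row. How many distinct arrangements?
17! / (2! × 2! × 2! × 2! × 2! × 2! × 2! × 3!) = 463134672000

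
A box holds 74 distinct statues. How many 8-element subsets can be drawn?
C(74,8) = 74!/(8!×66!) = 15071474661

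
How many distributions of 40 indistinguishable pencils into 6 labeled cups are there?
C(40+6-1, 6-1) = C(45, 5) = 1221759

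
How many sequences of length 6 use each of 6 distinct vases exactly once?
6! = 720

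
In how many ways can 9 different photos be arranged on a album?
9! = 362880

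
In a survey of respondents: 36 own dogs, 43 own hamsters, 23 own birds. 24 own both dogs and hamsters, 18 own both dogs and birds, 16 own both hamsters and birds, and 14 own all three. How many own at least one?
|A∪B∪C| = 36+43+23-24-18-16+14 = 58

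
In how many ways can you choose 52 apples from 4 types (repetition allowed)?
C(52+4-1, 4-1) = C(55, 3) = 26235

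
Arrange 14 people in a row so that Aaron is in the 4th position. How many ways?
Fix one position: (14-1)! = 6227020800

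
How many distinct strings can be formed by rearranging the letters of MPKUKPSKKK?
10! / (1! × 5! × 1! × 2! × 1!) = 15120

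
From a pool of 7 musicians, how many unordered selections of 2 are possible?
C(7,2) = 7!/(2!×5!) = 21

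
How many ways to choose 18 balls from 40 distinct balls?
C(40,18) = 40!/(18!×22!) = 113380261800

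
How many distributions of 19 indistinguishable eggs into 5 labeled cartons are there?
C(19+5-1, 5-1) = C(23, 4) = 8855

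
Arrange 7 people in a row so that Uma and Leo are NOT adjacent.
Total - adjacent = 7! - (7-1)!×2 = 5040 - 1440 = 3600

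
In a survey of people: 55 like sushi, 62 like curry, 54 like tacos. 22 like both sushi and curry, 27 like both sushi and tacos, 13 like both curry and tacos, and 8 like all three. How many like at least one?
|A∪B∪C| = 55+62+54-22-27-13+8 = 117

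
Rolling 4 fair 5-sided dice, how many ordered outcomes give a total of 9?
Coefficient of x^9 in (x + x² + ... + x^5)^4. By inclusion-exclusion on dice exceeding 5: Σ_j (-1)^j C(4,j)·C(9-1-5j, 3) = C(4,0)·C(8,3) - C(4,1)·C(3,3) = 1·56 - 4·1 = 52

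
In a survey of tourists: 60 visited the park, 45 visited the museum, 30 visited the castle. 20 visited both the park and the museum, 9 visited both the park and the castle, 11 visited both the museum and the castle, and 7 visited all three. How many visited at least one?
|A∪B∪C| = 60+45+30-20-9-11+7 = 102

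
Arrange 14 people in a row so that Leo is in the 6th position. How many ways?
Fix one position: (14-1)! = 6227020800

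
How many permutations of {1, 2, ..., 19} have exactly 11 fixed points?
Choose the 11 fixed points C(19,11) = 75582, derange the rest: !8 = Σ_{j=0}^{8} (-1)^j·8!/j! = 40320 - 40320 + 20160 - 6720 + 1680 - 336 + 56 - 8 + 1 = 14833. Product = 75582 × 14833 = 1121107806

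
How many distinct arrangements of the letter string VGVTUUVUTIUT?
12! / (4! × 3! × 1! × 3! × 1!) = 554400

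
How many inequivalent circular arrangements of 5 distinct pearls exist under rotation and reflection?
(5-1)!/2 = 24/2 = 12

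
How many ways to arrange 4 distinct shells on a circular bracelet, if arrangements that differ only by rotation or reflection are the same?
(4-1)!/2 = 6/2 = 3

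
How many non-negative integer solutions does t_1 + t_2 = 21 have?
C(21+2-1, 2-1) = C(22, 1) = 22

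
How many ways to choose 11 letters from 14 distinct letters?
C(14,11) = 14!/(11!×3!) = 364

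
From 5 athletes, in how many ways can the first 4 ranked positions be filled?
P(5,4) = 5!/(5-4)! = 120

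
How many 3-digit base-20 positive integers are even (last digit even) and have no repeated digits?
Last∈{0,2,4,6,8,10,12,14,16,18}. Last=0: 342. Last nonzero: 9×18×P(18,1) = 2916. Total = 3258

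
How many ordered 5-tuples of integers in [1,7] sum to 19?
Coefficient of x^19 in (x + x² + ... + x^7)^5. By inclusion-exclusion on dice exceeding 7: Σ_j (-1)^j C(5,j)·C(19-1-7j, 4) = C(5,0)·C(18,4) - C(5,1)·C(11,4) + C(5,2)·C(4,4) = 1·3060 - 5·330 + 10·1 = 1420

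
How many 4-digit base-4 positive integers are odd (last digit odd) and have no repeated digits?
Last∈{1,3}. Last=0: 0. Last nonzero: 2×2×P(2,2) = 8. Total = 8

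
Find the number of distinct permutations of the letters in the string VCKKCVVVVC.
10! / (5! × 2! × 3!) = 2520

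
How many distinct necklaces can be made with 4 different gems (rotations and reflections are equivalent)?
(4-1)!/2 = 6/2 = 3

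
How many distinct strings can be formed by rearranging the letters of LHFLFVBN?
8! / (1! × 1! × 2! × 1! × 2! × 1!) = 10080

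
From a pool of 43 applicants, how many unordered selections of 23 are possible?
C(43,23) = 43!/(23!×20!) = 960566918220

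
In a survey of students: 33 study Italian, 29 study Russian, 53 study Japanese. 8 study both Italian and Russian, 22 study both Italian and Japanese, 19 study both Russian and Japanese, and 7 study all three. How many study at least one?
|A∪B∪C| = 33+29+53-8-22-19+7 = 73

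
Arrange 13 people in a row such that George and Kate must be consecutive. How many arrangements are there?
Treat the 2 as one block: (13-2+1)! × 2! = 479001600 × 2 = 958003200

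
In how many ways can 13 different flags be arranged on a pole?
13! = 6227020800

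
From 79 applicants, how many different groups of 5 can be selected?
C(79,5) = 79!/(5!×74!) = 22537515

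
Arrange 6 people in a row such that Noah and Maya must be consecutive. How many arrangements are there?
Treat the 2 as one block: (6-2+1)! × 2! = 120 × 2 = 240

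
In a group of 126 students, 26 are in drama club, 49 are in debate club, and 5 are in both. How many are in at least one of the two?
|A∪B| = |A| + |B| - |A∩B| = 26 + 49 - 5 = 70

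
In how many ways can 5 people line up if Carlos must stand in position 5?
Fix one position: (5-1)! = 24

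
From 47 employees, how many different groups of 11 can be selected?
C(47,11) = 47!/(11!×36!) = 17417133617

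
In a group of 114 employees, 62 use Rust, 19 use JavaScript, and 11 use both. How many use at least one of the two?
|A∪B| = |A| + |B| - |A∩B| = 62 + 19 - 11 = 70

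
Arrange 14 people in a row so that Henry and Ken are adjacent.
Treat as block: (14-1)! × 2! = 6227020800 × 2 = 12454041600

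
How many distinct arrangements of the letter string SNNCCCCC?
8! / (1! × 5! × 2!) = 168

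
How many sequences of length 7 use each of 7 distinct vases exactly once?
7! = 5040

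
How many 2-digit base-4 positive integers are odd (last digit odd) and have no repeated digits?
Last∈{1,3}. Last=0: 0. Last nonzero: 2×2×P(2,0) = 4. Total = 4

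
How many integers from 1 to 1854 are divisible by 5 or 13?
⌊1854/5⌋ + ⌊1854/13⌋ - ⌊1854/65⌋ = 370 + 142 - 28 = 484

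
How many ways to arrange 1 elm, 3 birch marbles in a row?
4! / (1! × 3!) = 4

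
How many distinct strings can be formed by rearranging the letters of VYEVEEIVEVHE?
12! / (4! × 1! × 5! × 1! × 1!) = 166320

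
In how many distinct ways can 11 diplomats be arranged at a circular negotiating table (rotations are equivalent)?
Circular: fix one position, arrange the rest. (11-1)! = 3628800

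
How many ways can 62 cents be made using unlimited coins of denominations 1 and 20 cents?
Coefficient of x^62 in 1/(1-x^1) · 1/(1-x^20). Use j coins of 20 for j = 0..⌊62/20⌋ = 3, the rest in 1s: 3 + 1 = 4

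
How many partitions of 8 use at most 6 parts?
By conjugation, equals partitions of 8 into parts ≤ 6. Let r_j(i) = number of partitions of i into parts ≤ j, for i = 0..8. r_1(i) = 1 for all i; r_j(i) = r_{j-1}(i) + r_j(i-j). Rows j = 2..6: ≤2: 1 1 2 2 3 3 4 4 5; ≤3: 1 1 2 3 4 5 7 8 10; ≤4: 1 1 2 3 5 6 9 11 15; ≤5: 1 1 2 3 5 7 10 13 18; ≤6: 1 1 2 3 5 7 11 14 20. r_6(8) = 20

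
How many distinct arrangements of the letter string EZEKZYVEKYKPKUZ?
15! / (1! × 3! × 1! × 3! × 2! × 1! × 4!) = 756756000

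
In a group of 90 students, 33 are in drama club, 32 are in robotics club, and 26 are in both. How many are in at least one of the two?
|A∪B| = |A| + |B| - |A∩B| = 33 + 32 - 26 = 39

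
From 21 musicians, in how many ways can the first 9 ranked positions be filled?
P(21,9) = 21!/(21-9)! = 106661318400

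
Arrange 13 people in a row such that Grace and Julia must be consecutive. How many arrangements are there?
Treat the 2 as one block: (13-2+1)! × 2! = 479001600 × 2 = 958003200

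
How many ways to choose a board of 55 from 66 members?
C(66,55) = 66!/(55!×11!) = 1074082795968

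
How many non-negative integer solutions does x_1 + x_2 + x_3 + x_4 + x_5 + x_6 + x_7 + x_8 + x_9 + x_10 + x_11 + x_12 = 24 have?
C(24+12-1, 12-1) = C(35, 11) = 417225900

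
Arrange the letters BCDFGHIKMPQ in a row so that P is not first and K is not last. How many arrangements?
By inclusion-exclusion: 11! - 2×(11-1)! + (11-2)! = 39916800 - 7257600 + 362880 = 33022080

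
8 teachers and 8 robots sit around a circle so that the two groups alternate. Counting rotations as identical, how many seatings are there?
Fix one of the teachers: (8-1)! ways for the remaining teachers, × 8! ways for the robots = 5040 × 40320 = 203212800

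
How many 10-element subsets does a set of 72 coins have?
C(72,10) = 72!/(10!×62!) = 536211932256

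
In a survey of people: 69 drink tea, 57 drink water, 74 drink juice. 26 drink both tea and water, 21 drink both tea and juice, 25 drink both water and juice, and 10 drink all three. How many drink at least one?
|A∪B∪C| = 69+57+74-26-21-25+10 = 138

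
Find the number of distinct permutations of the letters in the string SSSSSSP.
7! / (6! × 1!) = 7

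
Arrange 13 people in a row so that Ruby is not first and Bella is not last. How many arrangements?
By inclusion-exclusion: 13! - 2×(13-1)! + (13-2)! = 6227020800 - 958003200 + 39916800 = 5308934400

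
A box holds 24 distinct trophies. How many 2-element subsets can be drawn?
C(24,2) = 24!/(2!×22!) = 276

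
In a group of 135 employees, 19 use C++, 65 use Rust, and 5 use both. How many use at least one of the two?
|A∪B| = |A| + |B| - |A∩B| = 19 + 65 - 5 = 79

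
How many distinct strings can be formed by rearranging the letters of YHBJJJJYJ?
9! / (1! × 2! × 5! × 1!) = 1512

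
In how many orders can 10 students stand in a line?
10! = 3628800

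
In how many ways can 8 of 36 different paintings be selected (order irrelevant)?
C(36,8) = 36!/(8!×28!) = 30260340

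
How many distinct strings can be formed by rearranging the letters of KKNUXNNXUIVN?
12! / (1! × 4! × 2! × 2! × 2! × 1!) = 2494800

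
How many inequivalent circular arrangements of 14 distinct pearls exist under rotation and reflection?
(14-1)!/2 = 6227020800/2 = 3113510400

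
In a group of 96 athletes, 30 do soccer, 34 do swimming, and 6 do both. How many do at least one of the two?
|A∪B| = |A| + |B| - |A∩B| = 30 + 34 - 6 = 58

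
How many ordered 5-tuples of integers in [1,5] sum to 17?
Coefficient of x^17 in (x + x² + ... + x^5)^5. By inclusion-exclusion on dice exceeding 5: Σ_j (-1)^j C(5,j)·C(17-1-5j, 4) = C(5,0)·C(16,4) - C(5,1)·C(11,4) + C(5,2)·C(6,4) = 1·1820 - 5·330 + 10·15 = 320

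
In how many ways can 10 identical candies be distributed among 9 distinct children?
C(10+9-1, 9-1) = C(18, 8) = 43758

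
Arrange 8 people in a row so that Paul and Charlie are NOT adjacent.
Total - adjacent = 8! - (8-1)!×2 = 40320 - 10080 = 30240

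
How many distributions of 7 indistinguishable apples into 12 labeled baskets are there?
C(7+12-1, 12-1) = C(18, 11) = 31824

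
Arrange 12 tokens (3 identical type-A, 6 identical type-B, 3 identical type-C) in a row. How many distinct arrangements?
12! / (3! × 6! × 3!) = 18480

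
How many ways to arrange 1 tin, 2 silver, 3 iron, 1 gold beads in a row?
7! / (1! × 2! × 3! × 1!) = 420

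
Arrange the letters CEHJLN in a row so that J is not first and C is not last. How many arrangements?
By inclusion-exclusion: 6! - 2×(6-1)! + (6-2)! = 720 - 240 + 24 = 504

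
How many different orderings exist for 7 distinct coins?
7! = 5040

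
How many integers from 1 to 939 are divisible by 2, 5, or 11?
⌊939/2⌋+⌊939/5⌋+⌊939/11⌋ - ⌊939/10⌋-⌊939/22⌋-⌊939/55⌋ + ⌊939/110⌋ = 469+187+85 - 93-42-17 + 8 = 597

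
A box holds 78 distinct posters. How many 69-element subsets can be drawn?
C(78,69) = 78!/(69!×9!) = 182364632450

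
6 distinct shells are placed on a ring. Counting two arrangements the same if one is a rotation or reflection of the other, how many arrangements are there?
(6-1)!/2 = 120/2 = 60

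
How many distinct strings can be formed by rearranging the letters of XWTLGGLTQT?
10! / (2! × 1! × 2! × 1! × 3! × 1!) = 151200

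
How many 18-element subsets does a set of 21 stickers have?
C(21,18) = 21!/(18!×3!) = 1330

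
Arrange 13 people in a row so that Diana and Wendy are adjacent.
Treat as block: (13-1)! × 2! = 479001600 × 2 = 958003200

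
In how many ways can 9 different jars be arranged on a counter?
9! = 362880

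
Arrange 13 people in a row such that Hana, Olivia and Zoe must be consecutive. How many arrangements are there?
Treat the 3 as one block: (13-3+1)! × 3! = 39916800 × 6 = 239500800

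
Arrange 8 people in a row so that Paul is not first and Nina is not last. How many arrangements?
By inclusion-exclusion: 8! - 2×(8-1)! + (8-2)! = 40320 - 10080 + 720 = 30960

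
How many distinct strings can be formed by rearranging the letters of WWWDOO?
6! / (3! × 2! × 1!) = 60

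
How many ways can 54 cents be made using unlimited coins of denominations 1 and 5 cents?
Coefficient of x^54 in 1/(1-x^1) · 1/(1-x^5). Use j coins of 5 for j = 0..⌊54/5⌋ = 10, the rest in 1s: 10 + 1 = 11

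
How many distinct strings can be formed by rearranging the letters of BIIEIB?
6! / (3! × 1! × 2!) = 60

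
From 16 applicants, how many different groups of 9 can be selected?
C(16,9) = 16!/(9!×7!) = 11440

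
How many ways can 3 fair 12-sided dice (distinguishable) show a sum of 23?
Coefficient of x^23 in (x + x² + ... + x^12)^3. By inclusion-exclusion on dice exceeding 12: Σ_j (-1)^j C(3,j)·C(23-1-12j, 2) = C(3,0)·C(22,2) - C(3,1)·C(10,2) = 1·231 - 3·45 = 96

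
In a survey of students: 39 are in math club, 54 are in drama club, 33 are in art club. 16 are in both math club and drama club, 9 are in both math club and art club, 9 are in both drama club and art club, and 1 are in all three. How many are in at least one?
|A∪B∪C| = 39+54+33-16-9-9+1 = 93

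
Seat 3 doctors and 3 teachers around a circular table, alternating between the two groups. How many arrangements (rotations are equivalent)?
Fix one of the doctors: (3-1)! ways for the remaining doctors, × 3! ways for the teachers = 2 × 6 = 12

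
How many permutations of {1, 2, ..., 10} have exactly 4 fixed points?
Choose the 4 fixed points C(10,4) = 210, derange the rest: !6 = Σ_{j=0}^{6} (-1)^j·6!/j! = 720 - 720 + 360 - 120 + 30 - 6 + 1 = 265. Product = 210 × 265 = 55650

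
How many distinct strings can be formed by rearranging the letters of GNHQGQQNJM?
10! / (1! × 2! × 3! × 1! × 2! × 1!) = 151200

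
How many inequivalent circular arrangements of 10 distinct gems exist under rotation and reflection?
(10-1)!/2 = 362880/2 = 181440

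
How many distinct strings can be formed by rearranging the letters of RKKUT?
5! / (1! × 1! × 1! × 2!) = 60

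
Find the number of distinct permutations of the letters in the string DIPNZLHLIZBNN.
13! / (2! × 1! × 2! × 2! × 3! × 1! × 1! × 1!) = 129729600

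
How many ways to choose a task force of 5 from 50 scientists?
C(50,5) = 50!/(5!×45!) = 2118760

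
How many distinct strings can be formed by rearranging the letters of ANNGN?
5! / (3! × 1! × 1!) = 20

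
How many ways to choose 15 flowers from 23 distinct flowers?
C(23,15) = 23!/(15!×8!) = 490314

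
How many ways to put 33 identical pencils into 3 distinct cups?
C(33+3-1, 3-1) = C(35, 2) = 595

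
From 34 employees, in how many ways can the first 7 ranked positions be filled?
P(34,7) = 34!/(34-7)! = 27113264640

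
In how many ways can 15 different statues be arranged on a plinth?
15! = 1307674368000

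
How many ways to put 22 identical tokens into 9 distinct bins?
C(22+9-1, 9-1) = C(30, 8) = 5852925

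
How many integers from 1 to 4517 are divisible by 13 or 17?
⌊4517/13⌋ + ⌊4517/17⌋ - ⌊4517/221⌋ = 347 + 265 - 20 = 592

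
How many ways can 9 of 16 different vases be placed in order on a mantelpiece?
P(16,9) = 16!/(16-9)! = 4151347200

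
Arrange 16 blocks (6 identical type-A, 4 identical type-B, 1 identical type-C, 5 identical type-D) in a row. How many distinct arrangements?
16! / (6! × 4! × 1! × 5!) = 10090080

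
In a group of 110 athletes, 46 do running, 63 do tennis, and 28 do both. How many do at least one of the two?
|A∪B| = |A| + |B| - |A∩B| = 46 + 63 - 28 = 81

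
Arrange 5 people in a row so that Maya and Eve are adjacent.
Treat as block: (5-1)! × 2! = 24 × 2 = 48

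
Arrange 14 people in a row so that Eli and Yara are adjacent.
Treat as block: (14-1)! × 2! = 6227020800 × 2 = 12454041600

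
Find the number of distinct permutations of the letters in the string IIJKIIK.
7! / (4! × 1! × 2!) = 105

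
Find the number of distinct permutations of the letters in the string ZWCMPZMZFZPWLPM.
15! / (3! × 1! × 1! × 2! × 3! × 1! × 4!) = 756756000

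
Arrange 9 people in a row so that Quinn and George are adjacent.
Treat as block: (9-1)! × 2! = 40320 × 2 = 80640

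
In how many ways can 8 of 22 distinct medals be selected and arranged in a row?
P(22,8) = 22!/(22-8)! = 12893126400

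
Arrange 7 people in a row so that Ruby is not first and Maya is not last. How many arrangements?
By inclusion-exclusion: 7! - 2×(7-1)! + (7-2)! = 5040 - 1440 + 120 = 3720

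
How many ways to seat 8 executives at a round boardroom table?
Circular: fix one position, arrange the rest. (8-1)! = 5040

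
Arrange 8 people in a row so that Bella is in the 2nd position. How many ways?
Fix one position: (8-1)! = 5040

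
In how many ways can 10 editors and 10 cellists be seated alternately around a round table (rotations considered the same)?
Fix one of the editors: (10-1)! ways for the remaining editors, × 10! ways for the cellists = 362880 × 3628800 = 1316818944000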